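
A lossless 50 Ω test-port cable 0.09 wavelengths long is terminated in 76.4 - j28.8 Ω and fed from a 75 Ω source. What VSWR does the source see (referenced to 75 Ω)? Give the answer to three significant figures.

VSWR ≈ 2.24

βl = 2π × 0.09 = 32.4°
tan(βl) = 0.635
Z_in = Z_0·(Z_L + jZ_0·tanβl)/(Z_0 + jZ_L·tanβl) = 38.2 − j25 Ω
Γ_s = (Z_in − Z_s)/(Z_in + Z_s) = (-36.8 − j25)/(113 − j25), |Γ_s| = 0.384
VSWR = (1 + |Γ_s|)/(1 − |Γ_s|)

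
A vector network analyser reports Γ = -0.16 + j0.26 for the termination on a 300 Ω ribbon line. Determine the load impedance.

Z_L = Z_0·(1 + Γ)/(1 − Γ) = 300·(0.84 + j0.26)/(1.16 − j0.26)

Z_L ≈ 192 + j110 Ω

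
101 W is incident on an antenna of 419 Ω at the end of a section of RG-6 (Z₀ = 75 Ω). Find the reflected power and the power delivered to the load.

P_reflected ≈ 49 W; P_delivered ≈ 52 W

Γ = (419 − 75)/(419 + 75) = 0.696
|Γ|² = 0.485
P_refl = |Γ|²·P_inc = 49 W, P_del = (1 − |Γ|²)·P_inc = 52 W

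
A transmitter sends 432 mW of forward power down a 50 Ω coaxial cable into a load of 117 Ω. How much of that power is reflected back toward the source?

Γ = (117 − 50)/(117 + 50) = 0.401
|Γ|² = 0.161
P_refl = |Γ|²·P_inc = 69.5 mW, P_del = (1 − |Γ|²)·P_inc = 362 mW

P_reflected ≈ 69.5 mW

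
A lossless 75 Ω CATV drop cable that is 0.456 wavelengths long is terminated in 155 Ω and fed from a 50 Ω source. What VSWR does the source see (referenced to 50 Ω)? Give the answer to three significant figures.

VSWR ≈ 2.99

βl = 2π × 0.456 = 164°
tan(βl) = -0.284
Z_in = Z_0·(Z_L + jZ_0·tanβl)/(Z_0 + jZ_L·tanβl) = 125 + j51.8 Ω
Γ_s = (Z_in − Z_s)/(Z_in + Z_s) = (74.6 + j51.8)/(175 + j51.8), |Γ_s| = 0.499
VSWR = (1 + |Γ_s|)/(1 − |Γ_s|)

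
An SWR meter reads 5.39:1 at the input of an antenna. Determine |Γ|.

|Γ| = (S − 1)/(S + 1) = (5.39 − 1)/(5.39 + 1) = 4.39/6.39

|Γ| ≈ 0.687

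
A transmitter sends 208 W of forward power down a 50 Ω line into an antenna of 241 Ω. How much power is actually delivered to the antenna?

P_delivered ≈ 118 W

Γ = (241 − 50)/(241 + 50) = 0.656
|Γ|² = 0.431
P_refl = |Γ|²·P_inc = 89.6 W, P_del = (1 − |Γ|²)·P_inc = 118 W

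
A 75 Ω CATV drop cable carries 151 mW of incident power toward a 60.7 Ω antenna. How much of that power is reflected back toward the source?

Γ = (60.7 − 75)/(60.7 + 75) = -0.105
|Γ|² = 0.0111
P_refl = |Γ|²·P_inc = 1.68 mW, P_del = (1 − |Γ|²)·P_inc = 149 mW

P_reflected ≈ 1.68 mW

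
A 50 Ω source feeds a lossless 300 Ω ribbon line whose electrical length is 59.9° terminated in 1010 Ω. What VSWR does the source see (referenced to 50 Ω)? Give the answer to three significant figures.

tan(βl) = 1.73
Z_in = Z_0·(Z_L + jZ_0·tanβl)/(Z_0 + jZ_L·tanβl) = 116 − j154 Ω
Γ_s = (Z_in − Z_s)/(Z_in + Z_s) = (65.6 − j154)/(166 − j154), |Γ_s| = 0.74
VSWR = (1 + |Γ_s|)/(1 − |Γ_s|)

VSWR ≈ 6.7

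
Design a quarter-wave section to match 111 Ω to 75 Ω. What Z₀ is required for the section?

Z_qwt ≈ 91.2 Ω

Z_qwt = √(Z_0·R_L) = √(75 × 111) = √8325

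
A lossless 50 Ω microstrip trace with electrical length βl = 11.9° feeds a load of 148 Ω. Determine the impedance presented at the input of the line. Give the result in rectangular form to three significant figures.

tan(βl) = tan(11.9°) = 0.211
Z_in = Z_0·(Z_L + jZ_0·tanβl)/(Z_0 + jZ_L·tanβl)
     = 50·(148 + j10.5)/(50 + j31.2)

Z_in ≈ 111 − j58.9 Ω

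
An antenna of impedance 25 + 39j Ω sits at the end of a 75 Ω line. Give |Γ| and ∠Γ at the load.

Γ = (Z_L − Z_0)/(Z_L + Z_0) = (-50 + j39)/(100 + j39)
|Γ| = 63.4/107 = 0.591

Γ ≈ 0.591 ∠ 121°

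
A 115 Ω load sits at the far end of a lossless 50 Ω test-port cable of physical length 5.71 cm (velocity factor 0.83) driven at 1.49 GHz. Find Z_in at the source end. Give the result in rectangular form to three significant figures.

λ = v/f = 0.83·c / 1.49 GHz = 0.167 m
βl = 2π·l/λ = 2π × 0.342 = 123°
tan(βl) = tan(123°) = -1.54
Z_in = Z_0·(Z_L + jZ_0·tanβl)/(Z_0 + jZ_L·tanβl)
     = 50·(115 − j77)/(50 − j177)

Z_in ≈ 28.6 + j24.4 Ω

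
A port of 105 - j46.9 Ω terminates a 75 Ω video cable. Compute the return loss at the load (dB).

Γ = (30 − j46.9)/(180 − j46.9), |Γ| = 0.299
RL = −20·log₁₀|Γ| = −20·log₁₀(0.299)

RL ≈ 10.5 dB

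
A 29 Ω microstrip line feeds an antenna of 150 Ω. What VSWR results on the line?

For a purely resistive load, VSWR = R_L/Z_0 or Z_0/R_L (whichever > 1) = 150/29

VSWR ≈ 5.17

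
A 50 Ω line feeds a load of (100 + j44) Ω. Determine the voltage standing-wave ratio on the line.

Γ = (Z_L − Z_0)/(Z_L + Z_0) = (50 + j44)/(150 + j44)
|Γ| = 66.6/156 = 0.426
VSWR = (1 + |Γ|)/(1 − |Γ|) = 1.43/0.574

VSWR ≈ 2.48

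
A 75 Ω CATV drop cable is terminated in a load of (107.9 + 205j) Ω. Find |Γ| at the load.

Γ = (Z_L − Z_0)/(Z_L + Z_0) = (32.9 + j205)/(182.9 + j205)
|Γ| = 208/275

|Γ| ≈ 0.756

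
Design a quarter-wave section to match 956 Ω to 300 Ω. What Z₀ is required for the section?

Z_qwt = √(Z_0·R_L) = √(300 × 956) = √286800

Z_qwt ≈ 536 Ω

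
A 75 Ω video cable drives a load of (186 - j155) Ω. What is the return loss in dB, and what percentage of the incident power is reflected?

RL ≈ 4.04 dB; 39.4% of incident power reflected

Γ = (111 − j155)/(261 − j155), |Γ| = 0.628
RL = −20·log₁₀(0.628) = 4.04 dB
P_refl/P_inc = |Γ|² = 0.394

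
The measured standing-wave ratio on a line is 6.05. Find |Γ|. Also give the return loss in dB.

|Γ| ≈ 0.716; return loss ≈ 2.9 dB

|Γ| = (S − 1)/(S + 1) = (6.05 − 1)/(6.05 + 1) = 5.05/7.05
RL = −20·log₁₀|Γ| = −20·log₁₀(0.716)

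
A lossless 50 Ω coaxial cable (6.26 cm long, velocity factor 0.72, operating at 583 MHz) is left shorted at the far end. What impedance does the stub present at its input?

Z_in ≈ +j89.6 Ω

λ = v/f = 0.72·c / 583 MHz = 0.37 m
βl = 2π·l/λ = 2π × 0.169 = 60.8°
tan(βl) = 1.79
For a shorted stub, Z_in = jZ_0·tan(βl)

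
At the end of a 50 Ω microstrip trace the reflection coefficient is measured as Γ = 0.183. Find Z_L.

Z_L ≈ 72.4 Ω

Z_L = Z_0·(1 + Γ)/(1 − Γ) = 50·(1.18)/(0.817)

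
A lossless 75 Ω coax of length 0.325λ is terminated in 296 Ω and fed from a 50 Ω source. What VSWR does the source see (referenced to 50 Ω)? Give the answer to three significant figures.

VSWR ≈ 3.35

βl = 2π × 0.325 = 117°
tan(βl) = -1.96
Z_in = Z_0·(Z_L + jZ_0·tanβl)/(Z_0 + jZ_L·tanβl) = 23.5 + j35.2 Ω
Γ_s = (Z_in − Z_s)/(Z_in + Z_s) = (-26.5 + j35.2)/(73.5 + j35.2), |Γ_s| = 0.54
VSWR = (1 + |Γ_s|)/(1 − |Γ_s|)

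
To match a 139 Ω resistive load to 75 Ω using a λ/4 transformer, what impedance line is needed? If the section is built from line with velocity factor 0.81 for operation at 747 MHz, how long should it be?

Z_qwt ≈ 102 Ω; length ≈ 8.13 cm

Z_qwt = √(Z_0·R_L) = √(75 × 139) = √10420
λ = 0.81·c/f = 0.325 m, so l = λ/4 = 0.0813 m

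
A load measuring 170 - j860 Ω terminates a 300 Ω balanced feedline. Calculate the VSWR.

VSWR ≈ 16.8

Γ = (Z_L − Z_0)/(Z_L + Z_0) = (-130 − j860)/(470 − j860)
|Γ| = 870/980 = 0.887
VSWR = (1 + |Γ|)/(1 − |Γ|) = 1.89/0.113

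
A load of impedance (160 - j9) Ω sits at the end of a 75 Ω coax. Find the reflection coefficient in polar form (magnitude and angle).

Γ ≈ 0.363 ∠ -3.85°

Γ = (Z_L − Z_0)/(Z_L + Z_0) = (85 − j9)/(235 − j9)
|Γ| = 85.5/235 = 0.363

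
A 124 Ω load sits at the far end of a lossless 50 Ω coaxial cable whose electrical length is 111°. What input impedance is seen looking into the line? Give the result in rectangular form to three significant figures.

tan(βl) = tan(111°) = -2.61
Z_in = Z_0·(Z_L + jZ_0·tanβl)/(Z_0 + jZ_L·tanβl)
     = 50·(124 − j130)/(50 − j323)

Z_in ≈ 22.6 + j15.7 Ω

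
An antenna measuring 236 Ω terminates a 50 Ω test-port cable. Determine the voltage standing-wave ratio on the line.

Γ = (236 − 50)/(236 + 50) = 0.65
VSWR = (1 + 0.65)/(1 − 0.65)

VSWR ≈ 4.72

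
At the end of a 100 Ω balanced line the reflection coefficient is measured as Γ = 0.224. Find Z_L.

Z_L = Z_0·(1 + Γ)/(1 − Γ) = 100·(1.22)/(0.776)

Z_L ≈ 158 Ω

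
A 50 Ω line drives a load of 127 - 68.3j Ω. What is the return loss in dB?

Γ = (77 − j68.3)/(177 − j68.3), |Γ| = 0.543
RL = −20·log₁₀|Γ| = −20·log₁₀(0.543)

RL ≈ 5.31 dB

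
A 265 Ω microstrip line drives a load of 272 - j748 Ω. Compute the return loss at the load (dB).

Γ = (7 − j748)/(537 − j748), |Γ| = 0.812
RL = −20·log₁₀|Γ| = −20·log₁₀(0.812)

RL ≈ 1.8 dB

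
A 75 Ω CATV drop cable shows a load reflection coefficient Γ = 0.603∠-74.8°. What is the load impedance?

Z_L ≈ 45.6 − j83.3 Ω

Z_L = Z_0·(1 + Γ)/(1 − Γ) = 75·(1.16 − j0.582)/(0.842 + j0.582)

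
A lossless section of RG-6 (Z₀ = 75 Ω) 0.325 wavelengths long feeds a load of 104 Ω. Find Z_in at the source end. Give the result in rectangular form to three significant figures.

Z_in ≈ 60 + j16.2 Ω

βl = 2π × 0.325 = 117°
tan(βl) = tan(117°) = -1.96
Z_in = Z_0·(Z_L + jZ_0·tanβl)/(Z_0 + jZ_L·tanβl)
     = 75·(104 − j147)/(75 − j204)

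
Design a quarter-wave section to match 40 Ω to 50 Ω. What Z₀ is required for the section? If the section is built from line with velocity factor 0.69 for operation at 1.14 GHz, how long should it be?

Z_qwt = √(Z_0·R_L) = √(50 × 40) = √2000
λ = 0.69·c/f = 0.182 m, so l = λ/4 = 0.0454 m

Z_qwt ≈ 44.7 Ω; length ≈ 4.54 cm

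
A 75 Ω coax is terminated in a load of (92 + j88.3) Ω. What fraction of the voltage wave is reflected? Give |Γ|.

|Γ| ≈ 0.476

Γ = (Z_L − Z_0)/(Z_L + Z_0) = (17 + j88.3)/(167 + j88.3)
|Γ| = 89.9/189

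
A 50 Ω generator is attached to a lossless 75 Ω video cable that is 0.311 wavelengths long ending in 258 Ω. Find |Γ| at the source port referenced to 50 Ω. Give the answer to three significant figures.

βl = 2π × 0.311 = 112°
tan(βl) = -2.48
Z_in = Z_0·(Z_L + jZ_0·tanβl)/(Z_0 + jZ_L·tanβl) = 25 + j27.3 Ω
Γ_s = (Z_in − Z_s)/(Z_in + Z_s) = (-25 + j27.3)/(75 + j27.3), |Γ_s| = 0.464

|Γ| ≈ 0.464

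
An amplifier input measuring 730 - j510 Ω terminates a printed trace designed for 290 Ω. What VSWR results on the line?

Γ = (Z_L − Z_0)/(Z_L + Z_0) = (440 − j510)/(1020 − j510)
|Γ| = 674/1140 = 0.591
VSWR = (1 + |Γ|)/(1 − |Γ|) = 1.59/0.409

VSWR ≈ 3.89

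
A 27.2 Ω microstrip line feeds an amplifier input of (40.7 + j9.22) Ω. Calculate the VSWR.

Γ = (Z_L − Z_0)/(Z_L + Z_0) = (13.5 + j9.22)/(67.9 + j9.22)
|Γ| = 16.3/68.5 = 0.239
VSWR = (1 + |Γ|)/(1 − |Γ|) = 1.24/0.761

VSWR ≈ 1.63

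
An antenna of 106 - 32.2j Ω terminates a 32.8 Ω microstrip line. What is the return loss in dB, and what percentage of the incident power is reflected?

Γ = (73.2 − j32.2)/(138.8 − j32.2), |Γ| = 0.561
RL = −20·log₁₀(0.561) = 5.02 dB
P_refl/P_inc = |Γ|² = 0.315

RL ≈ 5.02 dB; 31.5% of incident power reflected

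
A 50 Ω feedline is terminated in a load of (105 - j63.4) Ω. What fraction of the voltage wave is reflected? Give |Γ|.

Γ = (Z_L − Z_0)/(Z_L + Z_0) = (55 − j63.4)/(155 − j63.4)
|Γ| = 83.9/167

|Γ| ≈ 0.501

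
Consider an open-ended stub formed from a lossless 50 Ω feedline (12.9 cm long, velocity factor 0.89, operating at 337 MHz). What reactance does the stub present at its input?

X_in ≈ -30.5 Ω (capacitive)

λ = v/f = 0.89·c / 337 MHz = 0.792 m
βl = 2π·l/λ = 2π × 0.163 = 58.6°
tan(βl) = 1.64
For an open-ended stub, Z_in = −jZ_0·cot(βl) = −jZ_0/tan(βl)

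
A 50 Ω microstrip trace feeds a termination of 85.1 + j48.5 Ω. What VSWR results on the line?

Γ = (Z_L − Z_0)/(Z_L + Z_0) = (35.1 + j48.5)/(135.1 + j48.5)
|Γ| = 59.9/144 = 0.417
VSWR = (1 + |Γ|)/(1 − |Γ|) = 1.42/0.583

VSWR ≈ 2.43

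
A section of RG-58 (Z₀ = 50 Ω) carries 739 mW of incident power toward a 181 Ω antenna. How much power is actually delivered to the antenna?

Γ = (181 − 50)/(181 + 50) = 0.567
|Γ|² = 0.322
P_refl = |Γ|²·P_inc = 238 mW, P_del = (1 − |Γ|²)·P_inc = 501 mW

P_delivered ≈ 501 mW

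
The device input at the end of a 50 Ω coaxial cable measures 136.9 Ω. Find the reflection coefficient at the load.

Γ = (Z_L − Z_0)/(Z_L + Z_0) = (136.9 − 50)/(136.9 + 50) = 86.9/186.9

Γ = 0.465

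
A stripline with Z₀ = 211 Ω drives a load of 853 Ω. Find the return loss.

Γ = (853 − 211)/(853 + 211) = 0.603
RL = −20·log₁₀|Γ| = −20·log₁₀(0.603)

RL ≈ 4.39 dB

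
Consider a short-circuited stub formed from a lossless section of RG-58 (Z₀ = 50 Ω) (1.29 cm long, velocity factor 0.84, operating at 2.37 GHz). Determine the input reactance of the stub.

λ = v/f = 0.84·c / 2.37 GHz = 0.106 m
βl = 2π·l/λ = 2π × 0.121 = 43.7°
tan(βl) = 0.955
For a short-circuited stub, Z_in = jZ_0·tan(βl)

X_in ≈ 47.7 Ω (inductive)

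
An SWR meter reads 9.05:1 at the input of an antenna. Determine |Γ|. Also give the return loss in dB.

|Γ| = (S − 1)/(S + 1) = (9.05 − 1)/(9.05 + 1) = 8.05/10.1
RL = −20·log₁₀|Γ| = −20·log₁₀(0.801)

|Γ| ≈ 0.801; return loss ≈ 1.93 dB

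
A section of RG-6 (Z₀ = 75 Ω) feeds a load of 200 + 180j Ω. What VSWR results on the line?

VSWR ≈ 5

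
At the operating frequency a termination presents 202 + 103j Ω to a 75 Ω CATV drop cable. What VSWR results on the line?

VSWR ≈ 3.48

Γ = (Z_L − Z_0)/(Z_L + Z_0) = (127 + j103)/(277 + j103)
|Γ| = 164/296 = 0.553
VSWR = (1 + |Γ|)/(1 − |Γ|) = 1.55/0.447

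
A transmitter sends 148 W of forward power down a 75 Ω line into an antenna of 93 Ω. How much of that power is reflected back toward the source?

Γ = (93 − 75)/(93 + 75) = 0.107
|Γ|² = 0.0115
P_refl = |Γ|²·P_inc = 1.7 W, P_del = (1 − |Γ|²)·P_inc = 146 W

P_reflected ≈ 1.7 W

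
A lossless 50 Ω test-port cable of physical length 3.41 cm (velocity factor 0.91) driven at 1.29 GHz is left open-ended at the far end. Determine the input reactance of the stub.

X_in ≈ -31.2 Ω (capacitive)

λ = v/f = 0.91·c / 1.29 GHz = 0.212 m
βl = 2π·l/λ = 2π × 0.161 = 58°
tan(βl) = 1.6
For an open-ended stub, Z_in = −jZ_0·cot(βl) = −jZ_0/tan(βl)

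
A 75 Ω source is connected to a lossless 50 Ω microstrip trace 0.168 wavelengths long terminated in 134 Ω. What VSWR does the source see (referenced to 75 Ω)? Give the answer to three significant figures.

VSWR ≈ 3.52

βl = 2π × 0.168 = 60.5°
tan(βl) = 1.77
Z_in = Z_0·(Z_L + jZ_0·tanβl)/(Z_0 + jZ_L·tanβl) = 23.6 − j23.3 Ω
Γ_s = (Z_in − Z_s)/(Z_in + Z_s) = (-51.4 − j23.3)/(98.6 − j23.3), |Γ_s| = 0.557
VSWR = (1 + |Γ_s|)/(1 − |Γ_s|)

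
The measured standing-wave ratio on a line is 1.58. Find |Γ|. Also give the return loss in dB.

|Γ| ≈ 0.225; return loss ≈ 13 dB

|Γ| = (S − 1)/(S + 1) = (1.58 − 1)/(1.58 + 1) = 0.58/2.58
RL = −20·log₁₀|Γ| = −20·log₁₀(0.225)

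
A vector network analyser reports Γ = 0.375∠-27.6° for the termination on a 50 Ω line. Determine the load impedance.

Z_L ≈ 90.3 − j36.5 Ω

Z_L = Z_0·(1 + Γ)/(1 − Γ) = 50·(1.33 − j0.174)/(0.668 + j0.174)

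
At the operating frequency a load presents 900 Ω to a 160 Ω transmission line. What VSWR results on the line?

VSWR ≈ 5.62

For a purely resistive load, VSWR = R_L/Z_0 or Z_0/R_L (whichever > 1) = 900/160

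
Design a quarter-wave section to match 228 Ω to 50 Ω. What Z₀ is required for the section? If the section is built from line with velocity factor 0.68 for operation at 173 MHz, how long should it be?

Z_qwt ≈ 107 Ω; length ≈ 29.5 cm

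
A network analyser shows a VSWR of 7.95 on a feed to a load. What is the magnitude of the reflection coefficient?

|Γ| ≈ 0.777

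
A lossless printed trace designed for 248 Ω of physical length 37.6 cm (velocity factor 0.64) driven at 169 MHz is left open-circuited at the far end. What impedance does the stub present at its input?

λ = v/f = 0.64·c / 169 MHz = 1.14 m
βl = 2π·l/λ = 2π × 0.331 = 119°
tan(βl) = -1.79
For an open-circuited stub, Z_in = −jZ_0·cot(βl) = −jZ_0/tan(βl)

Z_in ≈ +j138 Ω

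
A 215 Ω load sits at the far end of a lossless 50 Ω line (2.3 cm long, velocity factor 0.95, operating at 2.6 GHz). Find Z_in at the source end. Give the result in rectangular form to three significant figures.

Z_in ≈ 12.4 − j12.2 Ω

λ = v/f = 0.95·c / 2.6 GHz = 0.11 m
βl = 2π·l/λ = 2π × 0.21 = 75.5°
tan(βl) = tan(75.5°) = 3.88
Z_in = Z_0·(Z_L + jZ_0·tanβl)/(Z_0 + jZ_L·tanβl)
     = 50·(215 + j194)/(50 + j834)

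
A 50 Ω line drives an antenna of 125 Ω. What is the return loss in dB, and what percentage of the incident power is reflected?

Γ = (125 − 50)/(125 + 50) = 0.429
RL = −20·log₁₀(0.429) = 7.36 dB
P_refl/P_inc = |Γ|² = 0.184

RL ≈ 7.36 dB; 18.4% of incident power reflected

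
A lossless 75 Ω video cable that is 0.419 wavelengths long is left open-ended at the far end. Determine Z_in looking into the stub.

βl = 2π × 0.419 = 151°
tan(βl) = -0.558
For an open-ended stub, Z_in = −jZ_0·cot(βl) = −jZ_0/tan(βl)

Z_in ≈ +j134 Ω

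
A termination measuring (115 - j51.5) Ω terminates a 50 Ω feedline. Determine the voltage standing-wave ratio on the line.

Γ = (Z_L − Z_0)/(Z_L + Z_0) = (65 − j51.5)/(165 − j51.5)
|Γ| = 82.9/173 = 0.48
VSWR = (1 + |Γ|)/(1 − |Γ|) = 1.48/0.52

VSWR ≈ 2.84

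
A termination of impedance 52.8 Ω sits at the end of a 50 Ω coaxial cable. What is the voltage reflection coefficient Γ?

Γ = 0.0272

Γ = (Z_L − Z_0)/(Z_L + Z_0) = (52.8 − 50)/(52.8 + 50) = 2.8/102.8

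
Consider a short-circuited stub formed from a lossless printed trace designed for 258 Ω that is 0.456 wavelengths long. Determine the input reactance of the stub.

βl = 2π × 0.456 = 164°
tan(βl) = -0.284
For a short-circuited stub, Z_in = jZ_0·tan(βl)

X_in ≈ -73.2 Ω (capacitive)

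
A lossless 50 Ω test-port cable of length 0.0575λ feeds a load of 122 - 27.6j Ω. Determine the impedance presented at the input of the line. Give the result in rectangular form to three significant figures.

βl = 2π × 0.0575 = 20.7°
tan(βl) = tan(20.7°) = 0.378
Z_in = Z_0·(Z_L + jZ_0·tanβl)/(Z_0 + jZ_L·tanβl)
     = 50·(122 − j8.71)/(60.4 + j46.1)

Z_in ≈ 60.3 − j53.2 Ω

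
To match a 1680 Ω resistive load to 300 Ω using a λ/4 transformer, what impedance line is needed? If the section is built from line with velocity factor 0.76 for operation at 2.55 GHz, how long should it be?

Z_qwt ≈ 710 Ω; length ≈ 2.24 cm

Z_qwt = √(Z_0·R_L) = √(300 × 1680) = √504000
λ = 0.76·c/f = 0.0894 m, so l = λ/4 = 0.0224 m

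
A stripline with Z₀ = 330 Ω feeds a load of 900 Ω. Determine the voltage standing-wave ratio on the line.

VSWR ≈ 2.73

Γ = (900 − 330)/(900 + 330) = 0.463
VSWR = (1 + 0.463)/(1 − 0.463)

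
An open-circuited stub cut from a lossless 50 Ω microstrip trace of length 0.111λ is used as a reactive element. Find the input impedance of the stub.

Z_in ≈ −j59.7 Ω

βl = 2π × 0.111 = 40°
tan(βl) = 0.838
For an open-circuited stub, Z_in = −jZ_0·cot(βl) = −jZ_0/tan(βl)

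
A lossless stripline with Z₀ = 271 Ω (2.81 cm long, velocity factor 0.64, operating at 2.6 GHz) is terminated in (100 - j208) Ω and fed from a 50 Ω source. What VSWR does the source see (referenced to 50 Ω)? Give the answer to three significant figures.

λ = v/f = 0.64·c / 2.6 GHz = 0.0738 m
βl = 2π·l/λ = 2π × 0.381 = 137°
tan(βl) = -0.933
Z_in = Z_0·(Z_L + jZ_0·tanβl)/(Z_0 + jZ_L·tanβl) = 939 − j484 Ω
Γ_s = (Z_in − Z_s)/(Z_in + Z_s) = (889 − j484)/(989 − j484), |Γ_s| = 0.919
VSWR = (1 + |Γ_s|)/(1 − |Γ_s|)

VSWR ≈ 23.8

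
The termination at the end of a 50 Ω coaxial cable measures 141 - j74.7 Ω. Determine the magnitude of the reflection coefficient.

|Γ| ≈ 0.574

Γ = (Z_L − Z_0)/(Z_L + Z_0) = (91 − j74.7)/(191 − j74.7)
|Γ| = 118/205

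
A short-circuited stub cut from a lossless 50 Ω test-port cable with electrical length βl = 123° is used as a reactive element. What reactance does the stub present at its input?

tan(βl) = -1.54
For a short-circuited stub, Z_in = jZ_0·tan(βl)

X_in ≈ -77 Ω (capacitive)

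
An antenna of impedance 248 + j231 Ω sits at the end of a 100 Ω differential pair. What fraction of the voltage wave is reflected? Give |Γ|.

Γ = (Z_L − Z_0)/(Z_L + Z_0) = (148 + j231)/(348 + j231)
|Γ| = 274/418

|Γ| ≈ 0.657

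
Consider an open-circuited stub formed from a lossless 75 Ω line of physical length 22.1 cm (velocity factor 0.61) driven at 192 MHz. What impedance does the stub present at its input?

Z_in ≈ −j8.58 Ω

λ = v/f = 0.61·c / 192 MHz = 0.953 m
βl = 2π·l/λ = 2π × 0.232 = 83.5°
tan(βl) = 8.74
For an open-circuited stub, Z_in = −jZ_0·cot(βl) = −jZ_0/tan(βl)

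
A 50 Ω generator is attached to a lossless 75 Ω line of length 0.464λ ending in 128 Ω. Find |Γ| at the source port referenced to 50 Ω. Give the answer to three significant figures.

|Γ| ≈ 0.429

βl = 2π × 0.464 = 167°
tan(βl) = -0.23
Z_in = Z_0·(Z_L + jZ_0·tanβl)/(Z_0 + jZ_L·tanβl) = 117 + j28.6 Ω
Γ_s = (Z_in − Z_s)/(Z_in + Z_s) = (66.8 + j28.6)/(167 + j28.6), |Γ_s| = 0.429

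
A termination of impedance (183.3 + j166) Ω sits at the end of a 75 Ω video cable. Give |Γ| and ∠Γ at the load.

Γ ≈ 0.646 ∠ 24.2°

Γ = (Z_L − Z_0)/(Z_L + Z_0) = (108.3 + j166)/(258.3 + j166)
|Γ| = 198/307 = 0.646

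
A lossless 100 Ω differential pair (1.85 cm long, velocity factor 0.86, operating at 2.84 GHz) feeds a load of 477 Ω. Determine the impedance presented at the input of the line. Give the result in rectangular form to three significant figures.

λ = v/f = 0.86·c / 2.84 GHz = 0.0908 m
βl = 2π·l/λ = 2π × 0.204 = 73.3°
tan(βl) = tan(73.3°) = 3.34
Z_in = Z_0·(Z_L + jZ_0·tanβl)/(Z_0 + jZ_L·tanβl)
     = 100·(477 + j334)/(100 + j1590)

Z_in ≈ 22.8 − j28.5 Ω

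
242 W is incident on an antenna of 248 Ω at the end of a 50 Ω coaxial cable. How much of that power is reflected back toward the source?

Γ = (248 − 50)/(248 + 50) = 0.664
|Γ|² = 0.441
P_refl = |Γ|²·P_inc = 107 W, P_del = (1 − |Γ|²)·P_inc = 135 W

P_reflected ≈ 107 W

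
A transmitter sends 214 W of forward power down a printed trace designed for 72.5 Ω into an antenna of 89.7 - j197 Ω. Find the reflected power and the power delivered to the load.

|Γ| = |(17.2 − j197)/(162.2 − j197)| = 0.775
|Γ|² = 0.601
P_refl = |Γ|²·P_inc = 129 W, P_del = (1 − |Γ|²)·P_inc = 85.5 W

P_reflected ≈ 129 W; P_delivered ≈ 85.5 W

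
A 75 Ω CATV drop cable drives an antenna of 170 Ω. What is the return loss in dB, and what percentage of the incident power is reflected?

Γ = (170 − 75)/(170 + 75) = 0.388
RL = −20·log₁₀(0.388) = 8.23 dB
P_refl/P_inc = |Γ|² = 0.15

RL ≈ 8.23 dB; 15% of incident power reflected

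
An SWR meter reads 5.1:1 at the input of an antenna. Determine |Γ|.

|Γ| ≈ 0.672

|Γ| = (S − 1)/(S + 1) = (5.1 − 1)/(5.1 + 1) = 4.1/6.1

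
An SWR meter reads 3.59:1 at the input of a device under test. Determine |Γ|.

|Γ| ≈ 0.564

|Γ| = (S − 1)/(S + 1) = (3.59 − 1)/(3.59 + 1) = 2.59/4.59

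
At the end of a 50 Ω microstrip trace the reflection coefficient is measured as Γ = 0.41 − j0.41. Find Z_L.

Z_L ≈ 64.3 − j79.4 Ω

Z_L = Z_0·(1 + Γ)/(1 − Γ) = 50·(1.41 − j0.41)/(0.59 + j0.41)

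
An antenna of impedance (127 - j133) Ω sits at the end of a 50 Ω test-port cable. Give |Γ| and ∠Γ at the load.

Γ ≈ 0.694 ∠ -23°

Γ = (Z_L − Z_0)/(Z_L + Z_0) = (77 − j133)/(177 − j133)
|Γ| = 154/221 = 0.694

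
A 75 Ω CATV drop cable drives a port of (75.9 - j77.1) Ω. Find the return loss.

RL ≈ 6.84 dB

Γ = (0.9 − j77.1)/(150.9 − j77.1), |Γ| = 0.455
RL = −20·log₁₀|Γ| = −20·log₁₀(0.455)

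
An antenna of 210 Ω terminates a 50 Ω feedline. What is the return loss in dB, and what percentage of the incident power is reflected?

RL ≈ 4.22 dB; 37.9% of incident power reflected

Γ = (210 − 50)/(210 + 50) = 0.615
RL = −20·log₁₀(0.615) = 4.22 dB
P_refl/P_inc = |Γ|² = 0.379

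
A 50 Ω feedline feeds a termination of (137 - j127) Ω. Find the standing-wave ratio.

VSWR ≈ 5.27

Γ = (Z_L − Z_0)/(Z_L + Z_0) = (87 − j127)/(187 − j127)
|Γ| = 154/226 = 0.681
VSWR = (1 + |Γ|)/(1 − |Γ|) = 1.68/0.319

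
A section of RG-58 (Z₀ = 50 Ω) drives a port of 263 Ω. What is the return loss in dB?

Γ = (263 − 50)/(263 + 50) = 0.681
RL = −20·log₁₀|Γ| = −20·log₁₀(0.681)

RL ≈ 3.34 dB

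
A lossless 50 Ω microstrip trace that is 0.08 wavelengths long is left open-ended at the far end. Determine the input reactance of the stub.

βl = 2π × 0.08 = 28.8°
tan(βl) = 0.55
For an open-ended stub, Z_in = −jZ_0·cot(βl) = −jZ_0/tan(βl)

X_in ≈ -90.9 Ω (capacitive)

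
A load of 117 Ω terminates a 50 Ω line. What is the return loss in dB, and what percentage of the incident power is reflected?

RL ≈ 7.93 dB; 16.1% of incident power reflected

Γ = (117 − 50)/(117 + 50) = 0.401
RL = −20·log₁₀(0.401) = 7.93 dB
P_refl/P_inc = |Γ|² = 0.161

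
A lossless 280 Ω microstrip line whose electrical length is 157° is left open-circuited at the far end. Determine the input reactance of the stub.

tan(βl) = -0.424
For an open-circuited stub, Z_in = −jZ_0·cot(βl) = −jZ_0/tan(βl)

X_in ≈ 660 Ω (inductive)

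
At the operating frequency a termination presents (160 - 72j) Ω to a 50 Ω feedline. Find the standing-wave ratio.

VSWR ≈ 3.9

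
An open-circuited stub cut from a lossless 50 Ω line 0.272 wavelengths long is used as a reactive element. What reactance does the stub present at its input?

βl = 2π × 0.272 = 97.9°
tan(βl) = -7.19
For an open-circuited stub, Z_in = −jZ_0·cot(βl) = −jZ_0/tan(βl)

X_in ≈ 6.96 Ω (inductive)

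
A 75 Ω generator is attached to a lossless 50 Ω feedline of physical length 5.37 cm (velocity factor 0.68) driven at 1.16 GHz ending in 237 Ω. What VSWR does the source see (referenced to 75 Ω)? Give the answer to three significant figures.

VSWR ≈ 6.66

λ = v/f = 0.68·c / 1.16 GHz = 0.176 m
βl = 2π·l/λ = 2π × 0.305 = 110°
tan(βl) = -2.76
Z_in = Z_0·(Z_L + jZ_0·tanβl)/(Z_0 + jZ_L·tanβl) = 11.9 + j17.2 Ω
Γ_s = (Z_in − Z_s)/(Z_in + Z_s) = (-63.1 + j17.2)/(86.9 + j17.2), |Γ_s| = 0.739
VSWR = (1 + |Γ_s|)/(1 − |Γ_s|)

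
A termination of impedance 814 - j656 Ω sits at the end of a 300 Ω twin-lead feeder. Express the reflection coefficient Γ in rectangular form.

Γ = (Z_L − Z_0)/(Z_L + Z_0) = (514 − j656)/(1114 − j656)

Γ ≈ 0.6 − j0.236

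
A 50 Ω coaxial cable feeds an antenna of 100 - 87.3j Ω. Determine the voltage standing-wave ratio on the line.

VSWR ≈ 3.76

Γ = (Z_L − Z_0)/(Z_L + Z_0) = (50 − j87.3)/(150 − j87.3)
|Γ| = 101/174 = 0.58
VSWR = (1 + |Γ|)/(1 − |Γ|) = 1.58/0.42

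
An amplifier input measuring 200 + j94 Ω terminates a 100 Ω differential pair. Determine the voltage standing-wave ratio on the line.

VSWR ≈ 2.55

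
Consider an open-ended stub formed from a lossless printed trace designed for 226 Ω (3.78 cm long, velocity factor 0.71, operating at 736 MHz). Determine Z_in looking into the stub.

λ = v/f = 0.71·c / 736 MHz = 0.289 m
βl = 2π·l/λ = 2π × 0.131 = 47°
tan(βl) = 1.07
For an open-ended stub, Z_in = −jZ_0·cot(βl) = −jZ_0/tan(βl)

Z_in ≈ −j211 Ω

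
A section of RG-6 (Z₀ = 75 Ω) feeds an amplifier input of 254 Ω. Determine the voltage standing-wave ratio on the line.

Γ = (254 − 75)/(254 + 75) = 0.544
VSWR = (1 + 0.544)/(1 − 0.544)

VSWR ≈ 3.39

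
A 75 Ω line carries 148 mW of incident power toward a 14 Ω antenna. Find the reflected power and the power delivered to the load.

Γ = (14 − 75)/(14 + 75) = -0.685
|Γ|² = 0.47
P_refl = |Γ|²·P_inc = 69.5 mW, P_del = (1 − |Γ|²)·P_inc = 78.5 mW

P_reflected ≈ 69.5 mW; P_delivered ≈ 78.5 mW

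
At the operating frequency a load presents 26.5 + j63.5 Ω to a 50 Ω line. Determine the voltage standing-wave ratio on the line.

VSWR ≈ 5.27

Γ = (Z_L − Z_0)/(Z_L + Z_0) = (-23.5 + j63.5)/(76.5 + j63.5)
|Γ| = 67.7/99.4 = 0.681
VSWR = (1 + |Γ|)/(1 − |Γ|) = 1.68/0.319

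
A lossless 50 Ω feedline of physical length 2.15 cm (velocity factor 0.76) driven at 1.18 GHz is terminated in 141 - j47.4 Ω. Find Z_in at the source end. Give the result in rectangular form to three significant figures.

λ = v/f = 0.76·c / 1.18 GHz = 0.193 m
βl = 2π·l/λ = 2π × 0.111 = 40.1°
tan(βl) = tan(40.1°) = 0.841
Z_in = Z_0·(Z_L + jZ_0·tanβl)/(Z_0 + jZ_L·tanβl)
     = 50·(141 − j5.36)/(89.9 + j119)

Z_in ≈ 27.2 − j38.9 Ω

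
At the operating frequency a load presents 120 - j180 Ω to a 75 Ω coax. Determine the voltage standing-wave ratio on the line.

VSWR ≈ 5.65

Γ = (Z_L − Z_0)/(Z_L + Z_0) = (45 − j180)/(195 − j180)
|Γ| = 186/265 = 0.699
VSWR = (1 + |Γ|)/(1 − |Γ|) = 1.7/0.301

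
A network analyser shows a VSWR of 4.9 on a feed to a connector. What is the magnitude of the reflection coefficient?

|Γ| ≈ 0.661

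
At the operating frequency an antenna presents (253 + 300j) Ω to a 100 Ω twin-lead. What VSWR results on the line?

VSWR ≈ 6.32

Γ = (Z_L − Z_0)/(Z_L + Z_0) = (153 + j300)/(353 + j300)
|Γ| = 337/463 = 0.727
VSWR = (1 + |Γ|)/(1 − |Γ|) = 1.73/0.273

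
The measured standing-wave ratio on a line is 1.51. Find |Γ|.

|Γ| = (S − 1)/(S + 1) = (1.51 − 1)/(1.51 + 1) = 0.51/2.51

|Γ| ≈ 0.203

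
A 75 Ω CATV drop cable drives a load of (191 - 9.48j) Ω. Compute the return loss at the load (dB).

RL ≈ 7.19 dB

Γ = (116 − j9.48)/(266 − j9.48), |Γ| = 0.437
RL = −20·log₁₀|Γ| = −20·log₁₀(0.437)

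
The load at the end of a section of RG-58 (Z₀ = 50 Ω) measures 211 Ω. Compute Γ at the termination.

Γ = 0.617

Γ = (Z_L − Z_0)/(Z_L + Z_0) = (211 − 50)/(211 + 50) = 161/261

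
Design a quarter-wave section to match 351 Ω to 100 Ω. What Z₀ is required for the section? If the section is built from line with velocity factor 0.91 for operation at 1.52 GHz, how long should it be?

Z_qwt = √(Z_0·R_L) = √(100 × 351) = √35100
λ = 0.91·c/f = 0.18 m, so l = λ/4 = 0.0449 m

Z_qwt ≈ 187 Ω; length ≈ 4.49 cm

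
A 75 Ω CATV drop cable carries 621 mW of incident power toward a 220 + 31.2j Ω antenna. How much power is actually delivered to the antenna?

P_delivered ≈ 466 mW

|Γ| = |(145 + j31.2)/(295 + j31.2)| = 0.5
|Γ|² = 0.25
P_refl = |Γ|²·P_inc = 155 mW, P_del = (1 − |Γ|²)·P_inc = 466 mW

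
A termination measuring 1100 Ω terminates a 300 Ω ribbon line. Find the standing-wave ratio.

Γ = (1100 − 300)/(1100 + 300) = 0.571
VSWR = (1 + 0.571)/(1 − 0.571)

VSWR ≈ 3.67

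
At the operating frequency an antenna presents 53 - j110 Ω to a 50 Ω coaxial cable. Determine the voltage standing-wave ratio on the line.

Γ = (Z_L − Z_0)/(Z_L + Z_0) = (3 − j110)/(103 − j110)
|Γ| = 110/151 = 0.73
VSWR = (1 + |Γ|)/(1 − |Γ|) = 1.73/0.27

VSWR ≈ 6.41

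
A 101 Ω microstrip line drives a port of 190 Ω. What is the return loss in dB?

Γ = (190 − 101)/(190 + 101) = 0.306
RL = −20·log₁₀|Γ| = −20·log₁₀(0.306)

RL ≈ 10.3 dB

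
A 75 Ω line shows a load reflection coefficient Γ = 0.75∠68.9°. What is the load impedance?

Z_L = Z_0·(1 + Γ)/(1 − Γ) = 75·(1.27 + j0.7)/(0.73 − j0.7)

Z_L ≈ 32.1 + j103 Ω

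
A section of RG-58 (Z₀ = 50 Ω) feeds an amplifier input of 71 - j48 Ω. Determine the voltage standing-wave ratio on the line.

Γ = (Z_L − Z_0)/(Z_L + Z_0) = (21 − j48)/(121 − j48)
|Γ| = 52.4/130 = 0.402
VSWR = (1 + |Γ|)/(1 − |Γ|) = 1.4/0.598

VSWR ≈ 2.35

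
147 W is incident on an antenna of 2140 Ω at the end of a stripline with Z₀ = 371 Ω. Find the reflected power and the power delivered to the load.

Γ = (2140 − 371)/(2140 + 371) = 0.705
|Γ|² = 0.496
P_refl = |Γ|²·P_inc = 73 W, P_del = (1 − |Γ|²)·P_inc = 74 W

P_reflected ≈ 73 W; P_delivered ≈ 74 W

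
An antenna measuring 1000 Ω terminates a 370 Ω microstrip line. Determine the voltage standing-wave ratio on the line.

For a purely resistive load, VSWR = R_L/Z_0 or Z_0/R_L (whichever > 1) = 1000/370

VSWR ≈ 2.7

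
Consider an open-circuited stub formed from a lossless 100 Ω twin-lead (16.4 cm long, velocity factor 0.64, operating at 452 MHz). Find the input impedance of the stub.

λ = v/f = 0.64·c / 452 MHz = 0.425 m
βl = 2π·l/λ = 2π × 0.386 = 139°
tan(βl) = -0.87
For an open-circuited stub, Z_in = −jZ_0·cot(βl) = −jZ_0/tan(βl)

Z_in ≈ +j115 Ω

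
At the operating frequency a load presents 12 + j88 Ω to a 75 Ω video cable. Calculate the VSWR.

VSWR ≈ 14.9

Γ = (Z_L − Z_0)/(Z_L + Z_0) = (-63 + j88)/(87 + j88)
|Γ| = 108/124 = 0.875
VSWR = (1 + |Γ|)/(1 − |Γ|) = 1.87/0.125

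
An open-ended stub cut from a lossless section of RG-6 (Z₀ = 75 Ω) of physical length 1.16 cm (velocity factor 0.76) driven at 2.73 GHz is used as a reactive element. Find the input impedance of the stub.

λ = v/f = 0.76·c / 2.73 GHz = 0.0835 m
βl = 2π·l/λ = 2π × 0.139 = 50°
tan(βl) = 1.19
For an open-ended stub, Z_in = −jZ_0·cot(βl) = −jZ_0/tan(βl)

Z_in ≈ −j62.9 Ω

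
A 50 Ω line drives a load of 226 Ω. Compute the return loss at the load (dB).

Γ = (226 − 50)/(226 + 50) = 0.638
RL = −20·log₁₀|Γ| = −20·log₁₀(0.638)

RL ≈ 3.91 dB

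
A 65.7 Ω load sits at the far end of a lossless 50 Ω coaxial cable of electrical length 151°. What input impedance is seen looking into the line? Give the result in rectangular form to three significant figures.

Z_in ≈ 56.1 + j13.2 Ω

tan(βl) = tan(151°) = -0.554
Z_in = Z_0·(Z_L + jZ_0·tanβl)/(Z_0 + jZ_L·tanβl)
     = 50·(65.7 − j27.7)/(50 − j36.4)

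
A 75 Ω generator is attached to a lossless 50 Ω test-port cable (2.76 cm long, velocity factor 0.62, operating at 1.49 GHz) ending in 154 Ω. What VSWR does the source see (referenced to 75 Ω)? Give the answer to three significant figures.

VSWR ≈ 4.54

λ = v/f = 0.62·c / 1.49 GHz = 0.125 m
βl = 2π·l/λ = 2π × 0.221 = 79.6°
tan(βl) = 5.45
Z_in = Z_0·(Z_L + jZ_0·tanβl)/(Z_0 + jZ_L·tanβl) = 16.7 − j8.18 Ω
Γ_s = (Z_in − Z_s)/(Z_in + Z_s) = (-58.3 − j8.18)/(91.7 − j8.18), |Γ_s| = 0.639
VSWR = (1 + |Γ_s|)/(1 − |Γ_s|)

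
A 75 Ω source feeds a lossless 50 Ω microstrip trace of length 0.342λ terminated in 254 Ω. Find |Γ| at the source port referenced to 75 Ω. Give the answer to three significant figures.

|Γ| ≈ 0.729

βl = 2π × 0.342 = 123°
tan(βl) = -1.53
Z_in = Z_0·(Z_L + jZ_0·tanβl)/(Z_0 + jZ_L·tanβl) = 13.8 + j30.8 Ω
Γ_s = (Z_in − Z_s)/(Z_in + Z_s) = (-61.2 + j30.8)/(88.8 + j30.8), |Γ_s| = 0.729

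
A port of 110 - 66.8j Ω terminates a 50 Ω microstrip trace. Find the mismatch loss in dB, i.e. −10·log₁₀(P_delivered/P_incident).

Γ = (60 − j66.8)/(160 − j66.8), |Γ| = 0.518
|Γ|² = 0.268, so P_del/P_inc = 1 − |Γ|² = 0.732
ML = −10·log₁₀(1 − |Γ|²)

mismatch loss ≈ 1.36 dB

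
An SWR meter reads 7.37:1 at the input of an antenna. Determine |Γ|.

|Γ| = (S − 1)/(S + 1) = (7.37 − 1)/(7.37 + 1) = 6.37/8.37

|Γ| ≈ 0.761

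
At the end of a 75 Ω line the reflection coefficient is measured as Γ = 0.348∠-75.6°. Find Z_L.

Z_L = Z_0·(1 + Γ)/(1 − Γ) = 75·(1.09 − j0.337)/(0.913 + j0.337)

Z_L ≈ 69.5 − j53.3 Ω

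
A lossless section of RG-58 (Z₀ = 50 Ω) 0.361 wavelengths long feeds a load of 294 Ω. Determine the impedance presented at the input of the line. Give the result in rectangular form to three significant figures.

βl = 2π × 0.361 = 130°
tan(βl) = tan(130°) = -1.19
Z_in = Z_0·(Z_L + jZ_0·tanβl)/(Z_0 + jZ_L·tanβl)
     = 50·(294 − j59.7)/(50 − j351)

Z_in ≈ 14.2 + j39.9 Ω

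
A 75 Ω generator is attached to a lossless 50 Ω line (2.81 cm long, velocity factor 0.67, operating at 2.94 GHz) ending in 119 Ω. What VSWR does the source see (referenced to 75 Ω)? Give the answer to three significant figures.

λ = v/f = 0.67·c / 2.94 GHz = 0.0684 m
βl = 2π·l/λ = 2π × 0.411 = 148°
tan(βl) = -0.626
Z_in = Z_0·(Z_L + jZ_0·tanβl)/(Z_0 + jZ_L·tanβl) = 51.5 + j45.4 Ω
Γ_s = (Z_in − Z_s)/(Z_in + Z_s) = (-23.5 + j45.4)/(126 + j45.4), |Γ_s| = 0.38
VSWR = (1 + |Γ_s|)/(1 − |Γ_s|)

VSWR ≈ 2.23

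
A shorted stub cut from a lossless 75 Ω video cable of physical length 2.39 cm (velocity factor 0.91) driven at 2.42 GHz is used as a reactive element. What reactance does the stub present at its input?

X_in ≈ 307 Ω (inductive)

λ = v/f = 0.91·c / 2.42 GHz = 0.113 m
βl = 2π·l/λ = 2π × 0.212 = 76.3°
tan(βl) = 4.09
For a shorted stub, Z_in = jZ_0·tan(βl)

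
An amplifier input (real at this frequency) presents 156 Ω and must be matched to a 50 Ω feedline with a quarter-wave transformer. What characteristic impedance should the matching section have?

Z_qwt = √(Z_0·R_L) = √(50 × 156) = √7800

Z_qwt ≈ 88.3 Ω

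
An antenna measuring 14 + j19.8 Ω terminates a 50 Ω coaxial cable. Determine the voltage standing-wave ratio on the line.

Γ = (Z_L − Z_0)/(Z_L + Z_0) = (-36 + j19.8)/(64 + j19.8)
|Γ| = 41.1/67 = 0.613
VSWR = (1 + |Γ|)/(1 − |Γ|) = 1.61/0.387

VSWR ≈ 4.17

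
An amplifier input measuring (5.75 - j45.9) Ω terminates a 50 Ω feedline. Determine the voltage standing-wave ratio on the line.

VSWR ≈ 16.1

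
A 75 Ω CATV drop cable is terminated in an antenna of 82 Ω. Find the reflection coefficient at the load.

Γ = 0.0446

Γ = (Z_L − Z_0)/(Z_L + Z_0) = (82 − 75)/(82 + 75) = 7/157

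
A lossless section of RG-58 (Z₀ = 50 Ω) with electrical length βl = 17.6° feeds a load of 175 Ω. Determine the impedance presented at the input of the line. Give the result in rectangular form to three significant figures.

tan(βl) = tan(17.6°) = 0.317
Z_in = Z_0·(Z_L + jZ_0·tanβl)/(Z_0 + jZ_L·tanβl)
     = 50·(175 + j15.9)/(50 + j55.5)

Z_in ≈ 86.3 − j79.9 Ω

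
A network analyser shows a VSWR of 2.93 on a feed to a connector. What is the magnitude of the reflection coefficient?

|Γ| ≈ 0.491

|Γ| = (S − 1)/(S + 1) = (2.93 − 1)/(2.93 + 1) = 1.93/3.93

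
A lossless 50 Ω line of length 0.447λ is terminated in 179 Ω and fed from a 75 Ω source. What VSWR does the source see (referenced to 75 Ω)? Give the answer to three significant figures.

βl = 2π × 0.447 = 161°
tan(βl) = -0.346
Z_in = Z_0·(Z_L + jZ_0·tanβl)/(Z_0 + jZ_L·tanβl) = 79.1 + j80.7 Ω
Γ_s = (Z_in − Z_s)/(Z_in + Z_s) = (4.11 + j80.7)/(154 + j80.7), |Γ_s| = 0.464
VSWR = (1 + |Γ_s|)/(1 − |Γ_s|)

VSWR ≈ 2.73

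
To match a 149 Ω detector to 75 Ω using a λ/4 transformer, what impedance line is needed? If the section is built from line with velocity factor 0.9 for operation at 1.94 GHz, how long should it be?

Z_qwt ≈ 106 Ω; length ≈ 3.48 cm

Z_qwt = √(Z_0·R_L) = √(75 × 149) = √11180
λ = 0.9·c/f = 0.139 m, so l = λ/4 = 0.0348 m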